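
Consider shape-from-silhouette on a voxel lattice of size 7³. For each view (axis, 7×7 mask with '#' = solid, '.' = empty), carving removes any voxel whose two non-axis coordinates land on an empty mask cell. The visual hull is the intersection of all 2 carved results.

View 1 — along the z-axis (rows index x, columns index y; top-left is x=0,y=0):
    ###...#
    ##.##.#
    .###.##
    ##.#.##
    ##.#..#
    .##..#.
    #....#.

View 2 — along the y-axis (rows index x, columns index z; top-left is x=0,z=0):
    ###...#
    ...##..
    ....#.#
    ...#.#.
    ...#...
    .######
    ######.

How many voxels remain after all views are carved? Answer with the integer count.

voxel count = 80

before carving: 343 voxels (7×7×7)
step 1: project along z, AND mask (28/49) → |grid| = 196
step 2: project along y, AND mask (23/49) → |grid| = 80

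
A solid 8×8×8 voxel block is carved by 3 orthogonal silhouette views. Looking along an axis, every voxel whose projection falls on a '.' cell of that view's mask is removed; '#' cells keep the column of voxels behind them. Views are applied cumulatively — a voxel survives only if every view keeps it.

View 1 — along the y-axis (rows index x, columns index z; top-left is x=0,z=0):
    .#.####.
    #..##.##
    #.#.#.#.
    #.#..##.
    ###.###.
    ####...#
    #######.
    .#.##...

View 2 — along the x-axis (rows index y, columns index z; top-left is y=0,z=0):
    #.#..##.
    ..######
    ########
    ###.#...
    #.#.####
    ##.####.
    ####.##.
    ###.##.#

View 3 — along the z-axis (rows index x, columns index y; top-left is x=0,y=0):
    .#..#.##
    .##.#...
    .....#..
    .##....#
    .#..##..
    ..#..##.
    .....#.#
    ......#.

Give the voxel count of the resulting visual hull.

start: 8×8×8 = 512 voxels
  1. axis=1 (XZ plane), |mask|=39  ⇒  voxels=312
  2. axis=0 (YZ plane), |mask|=46  ⇒  voxels=230
  3. axis=2 (XY plane), |mask|=20  ⇒  voxels=79

|visual hull| = 79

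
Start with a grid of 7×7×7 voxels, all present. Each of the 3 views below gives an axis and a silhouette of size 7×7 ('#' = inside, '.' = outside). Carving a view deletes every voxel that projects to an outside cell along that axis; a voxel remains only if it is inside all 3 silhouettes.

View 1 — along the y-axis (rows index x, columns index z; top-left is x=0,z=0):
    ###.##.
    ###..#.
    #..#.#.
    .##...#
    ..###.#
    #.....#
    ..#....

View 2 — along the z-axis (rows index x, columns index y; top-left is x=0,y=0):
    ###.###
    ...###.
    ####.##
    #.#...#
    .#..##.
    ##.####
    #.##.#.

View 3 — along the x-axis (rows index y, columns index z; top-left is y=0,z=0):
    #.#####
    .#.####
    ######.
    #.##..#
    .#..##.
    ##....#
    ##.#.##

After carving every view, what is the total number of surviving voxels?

remaining voxels: 63

initial block: 7^3 = 343
  1. axis=1 (XZ plane), |mask|=22  ⇒  voxels=154
  2. axis=2 (XY plane), |mask|=31  ⇒  voxels=97
  3. axis=0 (YZ plane), |mask|=32  ⇒  voxels=63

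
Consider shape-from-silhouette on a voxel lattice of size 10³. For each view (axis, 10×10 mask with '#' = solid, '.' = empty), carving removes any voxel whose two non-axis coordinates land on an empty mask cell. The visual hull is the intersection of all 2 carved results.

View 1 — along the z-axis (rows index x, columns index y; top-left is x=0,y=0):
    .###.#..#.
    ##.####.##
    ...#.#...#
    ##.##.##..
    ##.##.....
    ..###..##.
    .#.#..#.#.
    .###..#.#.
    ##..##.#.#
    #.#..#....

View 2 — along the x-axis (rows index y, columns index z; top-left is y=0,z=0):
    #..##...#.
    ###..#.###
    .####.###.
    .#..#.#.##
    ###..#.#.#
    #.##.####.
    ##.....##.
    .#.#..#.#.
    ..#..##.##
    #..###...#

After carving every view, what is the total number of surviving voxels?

remaining voxels: 270

initial block: 10^3 = 1000
carve view 1 (along z, XY-mask fill 49/100): 490 voxels remain
carve view 2 (along x, YZ-mask fill 54/100): 270 voxels remain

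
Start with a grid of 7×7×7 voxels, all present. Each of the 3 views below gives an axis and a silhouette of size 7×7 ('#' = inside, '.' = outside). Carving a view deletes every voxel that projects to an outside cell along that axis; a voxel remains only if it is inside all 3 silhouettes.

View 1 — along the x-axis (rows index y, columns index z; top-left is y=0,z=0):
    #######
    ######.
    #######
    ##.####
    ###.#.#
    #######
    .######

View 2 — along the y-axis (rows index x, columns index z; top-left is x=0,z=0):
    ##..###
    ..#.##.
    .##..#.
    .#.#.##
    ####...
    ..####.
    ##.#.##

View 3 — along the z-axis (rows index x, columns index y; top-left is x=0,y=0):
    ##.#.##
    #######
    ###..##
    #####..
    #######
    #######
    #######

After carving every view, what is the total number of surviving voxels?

155 voxels

start: 7×7×7 = 343 voxels
[1] x-view keeps 44 columns → grid now 308
[2] y-view keeps 28 columns → grid now 176
[3] z-view keeps 43 columns → grid now 155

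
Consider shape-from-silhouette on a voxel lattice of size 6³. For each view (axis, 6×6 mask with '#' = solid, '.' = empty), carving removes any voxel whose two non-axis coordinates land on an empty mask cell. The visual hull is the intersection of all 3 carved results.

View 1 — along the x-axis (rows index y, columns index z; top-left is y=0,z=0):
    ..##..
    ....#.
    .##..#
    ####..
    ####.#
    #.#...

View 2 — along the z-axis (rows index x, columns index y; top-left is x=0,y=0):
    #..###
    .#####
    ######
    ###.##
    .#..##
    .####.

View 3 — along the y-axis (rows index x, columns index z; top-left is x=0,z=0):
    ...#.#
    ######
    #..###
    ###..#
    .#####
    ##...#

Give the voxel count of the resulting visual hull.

voxel count = 51

before carving: 216 voxels (6×6×6)
  1. axis=0 (YZ plane), |mask|=17  ⇒  voxels=102
  2. axis=2 (XY plane), |mask|=27  ⇒  voxels=79
  3. axis=1 (XZ plane), |mask|=24  ⇒  voxels=51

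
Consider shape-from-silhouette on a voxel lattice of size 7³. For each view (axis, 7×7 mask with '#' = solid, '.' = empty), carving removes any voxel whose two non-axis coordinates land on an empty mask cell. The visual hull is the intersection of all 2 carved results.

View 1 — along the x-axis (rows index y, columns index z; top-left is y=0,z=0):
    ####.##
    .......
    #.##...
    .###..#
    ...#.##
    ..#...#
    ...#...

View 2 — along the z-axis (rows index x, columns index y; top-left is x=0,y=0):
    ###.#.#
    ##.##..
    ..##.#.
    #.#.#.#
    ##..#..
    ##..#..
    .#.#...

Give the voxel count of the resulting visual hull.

full grid |V| = 343
  1. axis=0 (YZ plane), |mask|=19  ⇒  voxels=133
  2. axis=2 (XY plane), |mask|=24  ⇒  voxels=70

70 voxels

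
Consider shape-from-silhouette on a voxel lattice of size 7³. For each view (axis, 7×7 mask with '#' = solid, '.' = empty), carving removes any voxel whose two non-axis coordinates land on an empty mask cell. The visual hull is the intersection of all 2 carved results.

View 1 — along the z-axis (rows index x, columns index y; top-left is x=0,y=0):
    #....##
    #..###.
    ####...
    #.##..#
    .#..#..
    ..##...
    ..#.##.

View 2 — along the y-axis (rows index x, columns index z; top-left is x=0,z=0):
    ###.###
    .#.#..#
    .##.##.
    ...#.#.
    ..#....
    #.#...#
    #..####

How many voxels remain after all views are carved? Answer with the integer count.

before carving: 343 voxels (7×7×7)
[1] z-view keeps 22 columns → grid now 154
[2] y-view keeps 24 columns → grid now 77

77 voxels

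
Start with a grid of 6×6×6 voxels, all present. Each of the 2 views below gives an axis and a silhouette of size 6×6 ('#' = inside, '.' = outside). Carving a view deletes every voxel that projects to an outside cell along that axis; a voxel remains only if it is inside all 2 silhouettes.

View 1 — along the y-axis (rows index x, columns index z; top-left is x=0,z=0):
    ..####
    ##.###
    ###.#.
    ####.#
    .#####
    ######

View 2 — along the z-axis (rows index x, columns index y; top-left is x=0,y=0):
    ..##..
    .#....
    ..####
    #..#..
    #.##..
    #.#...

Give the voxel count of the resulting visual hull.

66 voxels

before carving: 216 voxels (6×6×6)
step 1: project along y, AND mask (29/36) → |grid| = 174
step 2: project along z, AND mask (14/36) → |grid| = 66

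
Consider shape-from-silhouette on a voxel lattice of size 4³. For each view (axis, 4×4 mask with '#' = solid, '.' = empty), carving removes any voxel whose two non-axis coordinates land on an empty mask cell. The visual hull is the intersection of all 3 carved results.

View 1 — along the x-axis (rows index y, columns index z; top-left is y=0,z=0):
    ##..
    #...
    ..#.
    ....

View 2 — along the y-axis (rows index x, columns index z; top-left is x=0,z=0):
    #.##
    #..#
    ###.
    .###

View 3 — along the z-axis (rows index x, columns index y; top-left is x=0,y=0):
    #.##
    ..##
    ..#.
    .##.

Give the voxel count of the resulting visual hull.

full grid |V| = 64
  1. axis=0 (YZ plane), |mask|=4  ⇒  voxels=16
  2. axis=1 (XZ plane), |mask|=11  ⇒  voxels=11
  3. axis=2 (XY plane), |mask|=8  ⇒  voxels=4

|visual hull| = 4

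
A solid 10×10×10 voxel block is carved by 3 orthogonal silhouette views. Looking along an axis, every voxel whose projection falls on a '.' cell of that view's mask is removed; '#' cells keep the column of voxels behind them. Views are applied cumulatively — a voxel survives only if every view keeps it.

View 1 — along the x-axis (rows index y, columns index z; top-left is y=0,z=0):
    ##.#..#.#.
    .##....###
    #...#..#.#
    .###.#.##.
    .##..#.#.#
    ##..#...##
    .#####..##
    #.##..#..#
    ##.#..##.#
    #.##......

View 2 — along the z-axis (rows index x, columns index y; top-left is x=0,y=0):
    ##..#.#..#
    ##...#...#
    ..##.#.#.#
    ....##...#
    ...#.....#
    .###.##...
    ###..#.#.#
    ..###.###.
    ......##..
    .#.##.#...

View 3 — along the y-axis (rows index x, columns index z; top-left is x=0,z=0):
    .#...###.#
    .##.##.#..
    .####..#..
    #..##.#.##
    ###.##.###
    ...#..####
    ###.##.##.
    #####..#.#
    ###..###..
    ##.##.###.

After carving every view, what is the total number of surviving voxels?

remaining voxels: 121

before carving: 1000 voxels (10×10×10)
after view 1 [x-axis, 51 of 100 cells solid] → remaining = 510
after view 2 [z-axis, 42 of 100 cells solid] → remaining = 210
after view 3 [y-axis, 61 of 100 cells solid] → remaining = 121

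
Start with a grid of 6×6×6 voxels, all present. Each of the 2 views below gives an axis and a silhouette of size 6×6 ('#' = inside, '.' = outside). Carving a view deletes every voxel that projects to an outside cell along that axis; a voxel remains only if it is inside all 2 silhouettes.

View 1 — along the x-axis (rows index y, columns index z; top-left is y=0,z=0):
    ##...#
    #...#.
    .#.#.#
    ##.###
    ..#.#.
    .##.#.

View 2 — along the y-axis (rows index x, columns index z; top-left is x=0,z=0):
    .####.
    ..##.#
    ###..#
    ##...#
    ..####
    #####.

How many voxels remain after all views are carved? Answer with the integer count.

|visual hull| = 67

initial block: 6^3 = 216
[1] x-view keeps 18 columns → grid now 108
[2] y-view keeps 23 columns → grid now 67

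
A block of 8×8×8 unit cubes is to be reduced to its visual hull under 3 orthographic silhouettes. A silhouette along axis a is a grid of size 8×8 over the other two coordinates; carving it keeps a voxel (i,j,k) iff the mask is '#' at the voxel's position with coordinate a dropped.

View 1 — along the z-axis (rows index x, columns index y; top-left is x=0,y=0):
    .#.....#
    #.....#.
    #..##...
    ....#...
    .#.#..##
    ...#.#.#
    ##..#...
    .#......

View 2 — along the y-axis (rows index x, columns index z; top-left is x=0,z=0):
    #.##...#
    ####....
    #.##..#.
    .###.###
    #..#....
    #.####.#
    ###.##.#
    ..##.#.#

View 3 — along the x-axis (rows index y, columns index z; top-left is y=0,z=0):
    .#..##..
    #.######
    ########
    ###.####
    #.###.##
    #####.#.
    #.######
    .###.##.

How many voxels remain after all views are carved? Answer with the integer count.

55 voxels

initial block: 8^3 = 512
after view 1 [z-axis, 19 of 64 cells solid] → remaining = 152
after view 2 [y-axis, 36 of 64 cells solid] → remaining = 82
after view 3 [x-axis, 49 of 64 cells solid] → remaining = 55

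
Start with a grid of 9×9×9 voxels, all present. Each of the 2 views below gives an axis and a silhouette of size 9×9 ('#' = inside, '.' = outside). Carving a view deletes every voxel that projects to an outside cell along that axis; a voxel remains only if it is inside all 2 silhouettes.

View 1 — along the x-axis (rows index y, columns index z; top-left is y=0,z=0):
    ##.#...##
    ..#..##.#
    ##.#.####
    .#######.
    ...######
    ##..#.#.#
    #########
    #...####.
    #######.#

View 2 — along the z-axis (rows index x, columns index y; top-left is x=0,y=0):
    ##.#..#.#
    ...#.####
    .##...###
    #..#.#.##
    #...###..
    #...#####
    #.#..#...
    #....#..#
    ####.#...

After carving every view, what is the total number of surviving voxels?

remaining voxels: 256

before carving: 729 voxels (9×9×9)
step 1: project along x, AND mask (56/81) → |grid| = 504
step 2: project along z, AND mask (41/81) → |grid| = 256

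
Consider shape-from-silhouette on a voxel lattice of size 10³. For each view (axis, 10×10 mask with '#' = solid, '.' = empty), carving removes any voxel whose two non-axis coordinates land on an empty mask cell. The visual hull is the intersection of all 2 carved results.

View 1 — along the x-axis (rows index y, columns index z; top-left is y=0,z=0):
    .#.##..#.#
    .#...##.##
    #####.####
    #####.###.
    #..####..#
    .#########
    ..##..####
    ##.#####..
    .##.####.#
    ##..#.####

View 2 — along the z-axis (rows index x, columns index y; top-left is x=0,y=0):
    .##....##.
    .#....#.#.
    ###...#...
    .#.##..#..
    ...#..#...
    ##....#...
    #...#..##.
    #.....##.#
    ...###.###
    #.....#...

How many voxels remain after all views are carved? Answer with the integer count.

|visual hull| = 232

start: 10×10×10 = 1000 voxels
V1 x: intersect with YZ mask (69 set) -- 690 left
V2 z: intersect with XY mask (36 set) -- 232 left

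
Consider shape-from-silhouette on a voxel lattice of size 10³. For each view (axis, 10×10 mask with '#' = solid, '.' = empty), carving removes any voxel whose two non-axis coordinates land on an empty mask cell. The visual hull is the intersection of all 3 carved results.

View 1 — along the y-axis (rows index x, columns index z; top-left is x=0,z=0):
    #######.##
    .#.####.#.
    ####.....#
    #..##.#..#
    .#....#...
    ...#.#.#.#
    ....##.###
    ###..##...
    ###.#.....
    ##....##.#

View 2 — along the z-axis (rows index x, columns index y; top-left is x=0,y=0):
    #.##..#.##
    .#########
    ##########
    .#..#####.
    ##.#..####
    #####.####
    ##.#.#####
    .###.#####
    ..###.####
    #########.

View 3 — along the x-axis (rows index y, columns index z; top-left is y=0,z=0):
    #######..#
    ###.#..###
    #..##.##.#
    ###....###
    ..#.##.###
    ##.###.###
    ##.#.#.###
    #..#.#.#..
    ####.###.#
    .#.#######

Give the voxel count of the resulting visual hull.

remaining voxels: 262

full grid |V| = 1000
  1. axis=1 (XZ plane), |mask|=50  ⇒  voxels=500
  2. axis=2 (XY plane), |mask|=79  ⇒  voxels=391
  3. axis=0 (YZ plane), |mask|=68  ⇒  voxels=262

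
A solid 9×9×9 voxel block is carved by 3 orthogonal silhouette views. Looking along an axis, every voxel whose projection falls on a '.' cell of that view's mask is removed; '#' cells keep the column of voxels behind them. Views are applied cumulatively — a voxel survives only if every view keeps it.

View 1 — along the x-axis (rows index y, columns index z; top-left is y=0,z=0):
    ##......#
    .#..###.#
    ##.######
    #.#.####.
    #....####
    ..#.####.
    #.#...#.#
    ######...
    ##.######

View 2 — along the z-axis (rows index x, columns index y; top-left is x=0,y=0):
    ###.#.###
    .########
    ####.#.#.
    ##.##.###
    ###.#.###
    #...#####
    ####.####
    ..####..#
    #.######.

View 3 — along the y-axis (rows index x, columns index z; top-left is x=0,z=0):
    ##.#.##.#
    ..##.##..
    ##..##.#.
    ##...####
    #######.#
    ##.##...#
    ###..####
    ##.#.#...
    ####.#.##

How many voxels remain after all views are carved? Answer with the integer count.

230 voxels

initial block: 9^3 = 729
after view 1 [x-axis, 50 of 81 cells solid] → remaining = 450
after view 2 [z-axis, 61 of 81 cells solid] → remaining = 340
after view 3 [y-axis, 52 of 81 cells solid] → remaining = 230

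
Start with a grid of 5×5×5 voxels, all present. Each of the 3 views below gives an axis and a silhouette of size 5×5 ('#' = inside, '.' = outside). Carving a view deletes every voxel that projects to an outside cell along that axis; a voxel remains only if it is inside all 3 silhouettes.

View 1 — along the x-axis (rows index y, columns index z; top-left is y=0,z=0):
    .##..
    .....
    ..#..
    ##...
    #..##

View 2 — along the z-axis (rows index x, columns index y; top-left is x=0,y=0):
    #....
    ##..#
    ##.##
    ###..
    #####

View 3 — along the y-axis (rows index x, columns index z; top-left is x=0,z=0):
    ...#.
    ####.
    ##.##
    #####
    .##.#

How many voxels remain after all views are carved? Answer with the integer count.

start: 5×5×5 = 125 voxels
carve view 1 (along x, YZ-mask fill 8/25): 40 voxels remain
carve view 2 (along z, XY-mask fill 16/25): 25 voxels remain
carve view 3 (along y, XZ-mask fill 17/25): 18 voxels remain

|visual hull| = 18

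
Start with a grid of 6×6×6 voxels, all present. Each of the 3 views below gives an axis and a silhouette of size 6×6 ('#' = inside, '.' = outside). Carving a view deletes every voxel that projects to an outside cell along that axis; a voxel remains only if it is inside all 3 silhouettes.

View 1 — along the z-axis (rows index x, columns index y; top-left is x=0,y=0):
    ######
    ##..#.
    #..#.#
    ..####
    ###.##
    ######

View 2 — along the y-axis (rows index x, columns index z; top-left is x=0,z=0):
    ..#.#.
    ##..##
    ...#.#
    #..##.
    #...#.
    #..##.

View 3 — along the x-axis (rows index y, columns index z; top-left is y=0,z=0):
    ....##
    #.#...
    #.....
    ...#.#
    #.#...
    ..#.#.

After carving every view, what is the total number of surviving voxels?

|visual hull| = 27

initial block: 6^3 = 216
after view 1 [z-axis, 27 of 36 cells solid] → remaining = 162
after view 2 [y-axis, 16 of 36 cells solid] → remaining = 70
after view 3 [x-axis, 11 of 36 cells solid] → remaining = 27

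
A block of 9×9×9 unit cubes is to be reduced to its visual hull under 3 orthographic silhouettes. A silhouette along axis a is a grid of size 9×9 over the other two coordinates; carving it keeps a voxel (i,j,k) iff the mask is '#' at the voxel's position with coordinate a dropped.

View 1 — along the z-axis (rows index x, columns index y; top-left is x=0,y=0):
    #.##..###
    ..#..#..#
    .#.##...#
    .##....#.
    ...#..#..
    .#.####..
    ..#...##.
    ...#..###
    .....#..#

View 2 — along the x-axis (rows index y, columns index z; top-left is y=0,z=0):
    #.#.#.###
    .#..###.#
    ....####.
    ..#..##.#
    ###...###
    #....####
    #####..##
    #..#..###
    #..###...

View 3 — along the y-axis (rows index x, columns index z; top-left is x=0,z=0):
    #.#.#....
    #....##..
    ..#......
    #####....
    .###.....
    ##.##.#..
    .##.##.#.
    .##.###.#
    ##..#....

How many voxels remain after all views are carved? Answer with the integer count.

initial block: 9^3 = 729
[1] z-view keeps 32 columns → grid now 288
[2] x-view keeps 46 columns → grid now 159
[3] y-view keeps 34 columns → grid now 65

65 voxels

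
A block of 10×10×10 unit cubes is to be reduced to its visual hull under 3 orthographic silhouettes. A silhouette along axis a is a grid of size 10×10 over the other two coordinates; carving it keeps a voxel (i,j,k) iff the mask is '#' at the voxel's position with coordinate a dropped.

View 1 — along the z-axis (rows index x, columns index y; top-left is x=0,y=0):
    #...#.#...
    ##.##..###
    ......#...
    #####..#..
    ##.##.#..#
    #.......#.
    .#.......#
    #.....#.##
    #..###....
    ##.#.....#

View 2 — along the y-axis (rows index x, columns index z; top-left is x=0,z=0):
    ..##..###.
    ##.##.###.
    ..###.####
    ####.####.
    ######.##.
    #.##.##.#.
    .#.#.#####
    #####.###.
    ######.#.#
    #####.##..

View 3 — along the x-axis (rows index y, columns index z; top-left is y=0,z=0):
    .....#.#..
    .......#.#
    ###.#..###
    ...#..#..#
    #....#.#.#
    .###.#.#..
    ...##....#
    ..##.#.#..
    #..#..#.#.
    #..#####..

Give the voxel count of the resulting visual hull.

before carving: 1000 voxels (10×10×10)
step 1: project along z, AND mask (39/100) → |grid| = 390
step 2: project along y, AND mask (71/100) → |grid| = 285
step 3: project along x, AND mask (40/100) → |grid| = 99

|visual hull| = 99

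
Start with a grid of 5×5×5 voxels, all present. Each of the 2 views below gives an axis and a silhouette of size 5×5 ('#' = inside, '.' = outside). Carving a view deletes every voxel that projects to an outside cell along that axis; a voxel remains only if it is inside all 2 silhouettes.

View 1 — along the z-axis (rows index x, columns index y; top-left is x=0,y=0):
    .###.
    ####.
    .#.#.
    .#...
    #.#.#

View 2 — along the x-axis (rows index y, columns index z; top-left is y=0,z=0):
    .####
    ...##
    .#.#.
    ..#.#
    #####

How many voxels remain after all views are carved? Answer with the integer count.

before carving: 125 voxels (5×5×5)
V1 z: intersect with XY mask (13 set) -- 65 left
V2 x: intersect with YZ mask (15 set) -- 33 left

voxel count = 33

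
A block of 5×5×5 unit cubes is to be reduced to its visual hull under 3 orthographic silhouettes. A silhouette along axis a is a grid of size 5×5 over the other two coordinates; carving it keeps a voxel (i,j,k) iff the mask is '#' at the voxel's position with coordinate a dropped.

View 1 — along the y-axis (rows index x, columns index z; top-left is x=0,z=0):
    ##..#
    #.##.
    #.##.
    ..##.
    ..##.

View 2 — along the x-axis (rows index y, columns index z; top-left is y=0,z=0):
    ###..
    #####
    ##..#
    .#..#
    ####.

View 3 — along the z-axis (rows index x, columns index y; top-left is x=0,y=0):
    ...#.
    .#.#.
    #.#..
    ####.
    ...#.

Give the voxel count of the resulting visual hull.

start: 5×5×5 = 125 voxels
[1] y-view keeps 13 columns → grid now 65
[2] x-view keeps 17 columns → grid now 40
[3] z-view keeps 10 columns → grid now 11

voxel count = 11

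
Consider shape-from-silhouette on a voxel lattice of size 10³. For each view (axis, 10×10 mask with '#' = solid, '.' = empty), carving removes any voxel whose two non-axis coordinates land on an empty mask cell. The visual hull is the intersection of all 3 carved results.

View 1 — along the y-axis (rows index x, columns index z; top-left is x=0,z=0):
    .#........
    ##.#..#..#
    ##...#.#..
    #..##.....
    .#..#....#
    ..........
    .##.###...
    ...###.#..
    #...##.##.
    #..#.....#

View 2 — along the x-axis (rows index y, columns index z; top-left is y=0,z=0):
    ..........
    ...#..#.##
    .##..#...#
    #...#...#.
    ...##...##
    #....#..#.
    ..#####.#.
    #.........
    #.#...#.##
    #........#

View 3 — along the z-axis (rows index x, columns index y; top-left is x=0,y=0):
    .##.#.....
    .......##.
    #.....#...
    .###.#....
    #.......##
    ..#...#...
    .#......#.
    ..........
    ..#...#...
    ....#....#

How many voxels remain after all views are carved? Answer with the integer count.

before carving: 1000 voxels (10×10×10)
after view 1 [y-axis, 33 of 100 cells solid] → remaining = 330
after view 2 [x-axis, 32 of 100 cells solid] → remaining = 99
after view 3 [z-axis, 22 of 100 cells solid] → remaining = 23

remaining voxels: 23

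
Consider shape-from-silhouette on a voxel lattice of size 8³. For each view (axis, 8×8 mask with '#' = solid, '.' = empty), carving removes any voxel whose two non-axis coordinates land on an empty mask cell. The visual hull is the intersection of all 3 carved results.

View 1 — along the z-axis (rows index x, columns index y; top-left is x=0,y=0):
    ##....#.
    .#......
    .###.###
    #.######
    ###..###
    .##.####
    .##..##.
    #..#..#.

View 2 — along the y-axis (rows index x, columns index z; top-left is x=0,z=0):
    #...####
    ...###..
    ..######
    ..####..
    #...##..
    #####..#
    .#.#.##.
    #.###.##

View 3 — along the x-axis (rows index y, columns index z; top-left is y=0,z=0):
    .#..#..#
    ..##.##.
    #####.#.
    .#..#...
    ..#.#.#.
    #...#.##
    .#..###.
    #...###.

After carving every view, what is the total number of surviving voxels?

initial block: 8^3 = 512
step 1: project along z, AND mask (36/64) → |grid| = 288
step 2: project along y, AND mask (37/64) → |grid| = 170
step 3: project along x, AND mask (30/64) → |grid| = 81

remaining voxels: 81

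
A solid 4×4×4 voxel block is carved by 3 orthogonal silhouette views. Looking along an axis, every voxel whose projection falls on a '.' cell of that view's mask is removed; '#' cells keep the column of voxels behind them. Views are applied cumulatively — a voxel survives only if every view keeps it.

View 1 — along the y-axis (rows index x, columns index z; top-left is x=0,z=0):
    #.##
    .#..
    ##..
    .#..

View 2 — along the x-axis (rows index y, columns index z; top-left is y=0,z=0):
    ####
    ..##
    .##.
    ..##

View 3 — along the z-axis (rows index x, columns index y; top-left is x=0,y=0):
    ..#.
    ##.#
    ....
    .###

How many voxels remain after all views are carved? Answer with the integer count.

voxel count = 3

before carving: 64 voxels (4×4×4)
  1. axis=1 (XZ plane), |mask|=7  ⇒  voxels=28
  2. axis=0 (YZ plane), |mask|=10  ⇒  voxels=15
  3. axis=2 (XY plane), |mask|=7  ⇒  voxels=3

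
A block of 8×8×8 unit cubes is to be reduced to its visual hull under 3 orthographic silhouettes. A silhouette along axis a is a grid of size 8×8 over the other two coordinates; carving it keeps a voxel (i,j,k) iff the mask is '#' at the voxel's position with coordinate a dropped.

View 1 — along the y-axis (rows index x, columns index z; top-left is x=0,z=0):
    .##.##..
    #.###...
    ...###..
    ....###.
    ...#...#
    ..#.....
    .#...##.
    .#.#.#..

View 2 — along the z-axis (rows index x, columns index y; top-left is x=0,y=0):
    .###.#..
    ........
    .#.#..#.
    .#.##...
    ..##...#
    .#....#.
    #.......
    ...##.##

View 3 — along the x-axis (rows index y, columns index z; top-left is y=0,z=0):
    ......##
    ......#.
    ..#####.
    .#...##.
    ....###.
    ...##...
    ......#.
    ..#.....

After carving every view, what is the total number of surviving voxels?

remaining voxels: 18

before carving: 512 voxels (8×8×8)
carve view 1 (along y, XZ-mask fill 23/64): 184 voxels remain
carve view 2 (along z, XY-mask fill 20/64): 57 voxels remain
carve view 3 (along x, YZ-mask fill 18/64): 18 voxels remain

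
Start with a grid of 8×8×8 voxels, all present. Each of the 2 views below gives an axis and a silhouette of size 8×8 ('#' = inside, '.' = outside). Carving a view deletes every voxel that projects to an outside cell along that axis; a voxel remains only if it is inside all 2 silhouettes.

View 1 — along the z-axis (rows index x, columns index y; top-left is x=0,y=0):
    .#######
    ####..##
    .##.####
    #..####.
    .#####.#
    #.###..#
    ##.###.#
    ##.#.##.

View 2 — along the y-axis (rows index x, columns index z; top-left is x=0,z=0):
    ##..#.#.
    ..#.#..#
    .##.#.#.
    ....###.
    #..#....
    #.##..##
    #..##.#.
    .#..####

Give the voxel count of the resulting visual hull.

voxel count = 171

start: 8×8×8 = 512 voxels
after view 1 [z-axis, 46 of 64 cells solid] → remaining = 368
after view 2 [y-axis, 30 of 64 cells solid] → remaining = 171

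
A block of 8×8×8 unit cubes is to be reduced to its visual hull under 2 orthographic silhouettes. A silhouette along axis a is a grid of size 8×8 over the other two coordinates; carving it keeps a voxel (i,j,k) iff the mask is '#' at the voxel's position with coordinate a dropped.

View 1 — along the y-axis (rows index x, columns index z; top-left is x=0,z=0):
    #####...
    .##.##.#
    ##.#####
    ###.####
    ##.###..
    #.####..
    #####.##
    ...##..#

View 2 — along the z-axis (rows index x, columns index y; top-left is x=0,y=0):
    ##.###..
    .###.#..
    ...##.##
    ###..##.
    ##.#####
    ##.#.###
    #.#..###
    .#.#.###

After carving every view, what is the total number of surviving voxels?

remaining voxels: 223

start: 8×8×8 = 512 voxels
step 1: project along y, AND mask (44/64) → |grid| = 352
step 2: project along z, AND mask (41/64) → |grid| = 223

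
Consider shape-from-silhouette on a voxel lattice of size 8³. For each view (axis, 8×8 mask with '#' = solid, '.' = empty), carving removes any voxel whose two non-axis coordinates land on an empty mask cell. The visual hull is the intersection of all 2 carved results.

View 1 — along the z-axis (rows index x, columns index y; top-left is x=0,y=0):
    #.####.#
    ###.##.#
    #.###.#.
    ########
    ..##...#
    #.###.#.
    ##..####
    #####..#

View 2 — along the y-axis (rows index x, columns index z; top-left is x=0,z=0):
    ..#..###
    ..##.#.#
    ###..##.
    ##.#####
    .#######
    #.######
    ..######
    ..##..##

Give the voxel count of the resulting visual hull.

full grid |V| = 512
after view 1 [z-axis, 45 of 64 cells solid] → remaining = 360
after view 2 [y-axis, 44 of 64 cells solid] → remaining = 245

245 voxels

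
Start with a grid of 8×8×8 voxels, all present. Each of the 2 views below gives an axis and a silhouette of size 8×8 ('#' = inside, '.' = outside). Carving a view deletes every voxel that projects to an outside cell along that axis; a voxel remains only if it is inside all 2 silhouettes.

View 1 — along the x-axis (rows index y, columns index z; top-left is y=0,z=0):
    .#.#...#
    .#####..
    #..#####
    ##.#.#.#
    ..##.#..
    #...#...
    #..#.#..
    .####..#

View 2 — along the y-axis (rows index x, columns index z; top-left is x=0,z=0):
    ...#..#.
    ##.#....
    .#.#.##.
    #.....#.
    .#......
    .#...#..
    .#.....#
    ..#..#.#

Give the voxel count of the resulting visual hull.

full grid |V| = 512
V1 x: intersect with YZ mask (32 set) -- 256 left
V2 y: intersect with XZ mask (19 set) -- 78 left

78 voxels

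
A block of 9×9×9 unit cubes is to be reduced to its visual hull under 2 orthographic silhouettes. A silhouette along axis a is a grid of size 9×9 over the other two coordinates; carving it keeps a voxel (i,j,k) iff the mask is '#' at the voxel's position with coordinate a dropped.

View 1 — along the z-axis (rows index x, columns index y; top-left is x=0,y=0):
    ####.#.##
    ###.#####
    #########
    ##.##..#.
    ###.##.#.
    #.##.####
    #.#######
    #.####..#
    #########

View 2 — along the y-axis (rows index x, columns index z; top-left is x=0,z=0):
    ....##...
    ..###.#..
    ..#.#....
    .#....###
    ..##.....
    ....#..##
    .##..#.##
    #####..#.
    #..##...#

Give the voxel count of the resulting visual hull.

229 voxels

before carving: 729 voxels (9×9×9)
  1. axis=2 (XY plane), |mask|=65  ⇒  voxels=585
  2. axis=1 (XZ plane), |mask|=32  ⇒  voxels=229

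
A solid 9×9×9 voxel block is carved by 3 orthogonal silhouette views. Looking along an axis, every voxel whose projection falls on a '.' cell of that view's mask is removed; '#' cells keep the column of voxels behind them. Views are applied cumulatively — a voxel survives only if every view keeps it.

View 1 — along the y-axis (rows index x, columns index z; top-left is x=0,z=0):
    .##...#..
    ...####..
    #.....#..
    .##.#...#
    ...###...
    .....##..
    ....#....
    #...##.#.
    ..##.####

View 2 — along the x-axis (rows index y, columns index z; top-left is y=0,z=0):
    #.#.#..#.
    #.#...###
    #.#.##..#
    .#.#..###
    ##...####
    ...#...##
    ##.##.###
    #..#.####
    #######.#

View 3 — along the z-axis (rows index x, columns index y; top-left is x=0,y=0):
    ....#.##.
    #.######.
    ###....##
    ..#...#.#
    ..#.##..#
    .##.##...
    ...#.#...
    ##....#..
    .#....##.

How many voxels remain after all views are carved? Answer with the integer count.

voxel count = 69

start: 9×9×9 = 729 voxels
V1 y: intersect with XZ mask (29 set) -- 261 left
V2 x: intersect with YZ mask (49 set) -- 149 left
V3 z: intersect with XY mask (34 set) -- 69 left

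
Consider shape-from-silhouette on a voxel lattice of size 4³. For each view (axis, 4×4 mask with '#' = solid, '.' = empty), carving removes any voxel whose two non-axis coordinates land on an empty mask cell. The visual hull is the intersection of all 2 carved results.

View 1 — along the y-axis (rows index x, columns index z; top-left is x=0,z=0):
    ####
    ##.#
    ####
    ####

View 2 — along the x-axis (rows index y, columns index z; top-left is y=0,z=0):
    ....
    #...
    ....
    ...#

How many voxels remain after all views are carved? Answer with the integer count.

start: 4×4×4 = 64 voxels
  1. axis=1 (XZ plane), |mask|=15  ⇒  voxels=60
  2. axis=0 (YZ plane), |mask|=2  ⇒  voxels=8

voxel count = 8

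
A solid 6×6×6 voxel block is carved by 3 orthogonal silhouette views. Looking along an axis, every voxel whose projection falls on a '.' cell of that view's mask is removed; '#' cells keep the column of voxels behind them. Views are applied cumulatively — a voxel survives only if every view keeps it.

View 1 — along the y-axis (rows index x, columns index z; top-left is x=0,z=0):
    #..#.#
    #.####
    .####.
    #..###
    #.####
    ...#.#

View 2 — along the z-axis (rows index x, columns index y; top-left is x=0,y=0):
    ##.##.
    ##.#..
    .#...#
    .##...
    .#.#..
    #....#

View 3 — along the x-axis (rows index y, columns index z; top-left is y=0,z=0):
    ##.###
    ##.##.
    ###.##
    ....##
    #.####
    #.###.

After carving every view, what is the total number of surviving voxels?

before carving: 216 voxels (6×6×6)
carve view 1 (along y, XZ-mask fill 23/36): 138 voxels remain
carve view 2 (along z, XY-mask fill 15/36): 57 voxels remain
carve view 3 (along x, YZ-mask fill 25/36): 38 voxels remain

38 voxels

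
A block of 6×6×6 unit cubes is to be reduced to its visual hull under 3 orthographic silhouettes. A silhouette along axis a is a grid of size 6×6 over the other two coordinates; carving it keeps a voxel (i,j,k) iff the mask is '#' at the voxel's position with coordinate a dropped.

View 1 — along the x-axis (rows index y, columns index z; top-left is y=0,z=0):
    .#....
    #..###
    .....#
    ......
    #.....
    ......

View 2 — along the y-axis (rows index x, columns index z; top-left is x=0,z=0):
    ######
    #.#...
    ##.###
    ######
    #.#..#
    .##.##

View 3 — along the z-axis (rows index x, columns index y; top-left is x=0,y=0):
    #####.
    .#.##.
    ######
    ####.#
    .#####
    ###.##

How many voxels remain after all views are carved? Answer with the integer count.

remaining voxels: 30

before carving: 216 voxels (6×6×6)
step 1: project along x, AND mask (7/36) → |grid| = 42
step 2: project along y, AND mask (26/36) → |grid| = 31
step 3: project along z, AND mask (29/36) → |grid| = 30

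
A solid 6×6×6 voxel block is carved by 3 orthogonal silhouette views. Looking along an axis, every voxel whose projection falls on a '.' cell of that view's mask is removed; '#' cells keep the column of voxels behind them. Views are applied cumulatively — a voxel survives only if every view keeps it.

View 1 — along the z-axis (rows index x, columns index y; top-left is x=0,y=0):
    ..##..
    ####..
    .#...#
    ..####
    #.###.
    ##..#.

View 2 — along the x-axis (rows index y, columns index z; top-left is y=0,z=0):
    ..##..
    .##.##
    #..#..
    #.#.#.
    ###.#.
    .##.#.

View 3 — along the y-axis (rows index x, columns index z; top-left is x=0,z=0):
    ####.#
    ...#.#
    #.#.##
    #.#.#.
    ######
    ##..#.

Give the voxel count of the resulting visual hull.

remaining voxels: 37

initial block: 6^3 = 216
carve view 1 (along z, XY-mask fill 19/36): 114 voxels remain
carve view 2 (along x, YZ-mask fill 18/36): 56 voxels remain
carve view 3 (along y, XZ-mask fill 23/36): 37 voxels remain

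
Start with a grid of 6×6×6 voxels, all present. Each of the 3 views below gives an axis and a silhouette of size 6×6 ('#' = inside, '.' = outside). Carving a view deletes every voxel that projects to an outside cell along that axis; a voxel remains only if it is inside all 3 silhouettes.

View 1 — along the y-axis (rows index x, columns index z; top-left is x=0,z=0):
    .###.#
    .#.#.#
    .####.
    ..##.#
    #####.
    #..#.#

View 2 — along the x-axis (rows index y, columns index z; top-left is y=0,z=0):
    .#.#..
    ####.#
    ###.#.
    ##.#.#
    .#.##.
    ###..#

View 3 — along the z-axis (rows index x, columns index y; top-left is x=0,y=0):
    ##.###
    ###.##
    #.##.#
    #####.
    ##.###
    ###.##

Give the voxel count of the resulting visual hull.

|visual hull| = 64

before carving: 216 voxels (6×6×6)
[1] y-view keeps 22 columns → grid now 132
[2] x-view keeps 22 columns → grid now 84
[3] z-view keeps 29 columns → grid now 64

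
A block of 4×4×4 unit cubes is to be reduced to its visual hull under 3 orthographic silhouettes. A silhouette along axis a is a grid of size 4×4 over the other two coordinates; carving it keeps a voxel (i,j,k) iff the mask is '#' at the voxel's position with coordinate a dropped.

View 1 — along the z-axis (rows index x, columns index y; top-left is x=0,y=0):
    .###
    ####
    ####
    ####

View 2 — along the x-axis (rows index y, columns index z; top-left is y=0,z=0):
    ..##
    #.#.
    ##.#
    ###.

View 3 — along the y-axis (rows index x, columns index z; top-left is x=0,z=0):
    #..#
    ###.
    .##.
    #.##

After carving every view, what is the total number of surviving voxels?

voxel count = 25

before carving: 64 voxels (4×4×4)
after view 1 [z-axis, 15 of 16 cells solid] → remaining = 60
after view 2 [x-axis, 10 of 16 cells solid] → remaining = 38
after view 3 [y-axis, 10 of 16 cells solid] → remaining = 25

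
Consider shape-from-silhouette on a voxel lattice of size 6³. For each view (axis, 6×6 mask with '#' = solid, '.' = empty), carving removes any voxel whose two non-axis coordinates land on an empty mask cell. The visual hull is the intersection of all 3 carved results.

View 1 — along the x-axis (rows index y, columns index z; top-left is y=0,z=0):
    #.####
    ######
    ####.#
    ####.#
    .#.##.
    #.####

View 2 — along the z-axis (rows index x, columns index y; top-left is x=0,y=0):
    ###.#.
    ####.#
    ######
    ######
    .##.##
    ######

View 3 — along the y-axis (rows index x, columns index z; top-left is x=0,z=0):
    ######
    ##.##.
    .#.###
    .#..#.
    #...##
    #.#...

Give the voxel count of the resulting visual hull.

initial block: 6^3 = 216
V1 x: intersect with YZ mask (29 set) -- 174 left
V2 z: intersect with XY mask (31 set) -- 151 left
V3 y: intersect with XZ mask (21 set) -- 81 left

voxel count = 81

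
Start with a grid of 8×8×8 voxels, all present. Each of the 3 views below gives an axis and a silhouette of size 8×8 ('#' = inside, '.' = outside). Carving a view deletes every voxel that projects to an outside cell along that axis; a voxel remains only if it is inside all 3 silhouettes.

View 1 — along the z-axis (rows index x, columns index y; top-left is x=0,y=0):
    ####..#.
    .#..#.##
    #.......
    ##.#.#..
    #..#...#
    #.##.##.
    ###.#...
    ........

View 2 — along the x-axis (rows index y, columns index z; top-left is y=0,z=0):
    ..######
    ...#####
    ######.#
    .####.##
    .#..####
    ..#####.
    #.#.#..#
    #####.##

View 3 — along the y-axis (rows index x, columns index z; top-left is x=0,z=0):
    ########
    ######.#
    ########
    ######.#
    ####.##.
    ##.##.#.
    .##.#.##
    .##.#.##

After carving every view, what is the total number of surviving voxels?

before carving: 512 voxels (8×8×8)
carve view 1 (along z, XY-mask fill 26/64): 208 voxels remain
carve view 2 (along x, YZ-mask fill 45/64): 147 voxels remain
carve view 3 (along y, XZ-mask fill 51/64): 114 voxels remain

voxel count = 114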